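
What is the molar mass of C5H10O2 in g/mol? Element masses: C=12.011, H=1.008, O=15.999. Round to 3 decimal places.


M = sum(count * atomic_mass) over atoms.
M = 5*12.011 + 10*1.008 + 2*15.999
M = 60.055 + 10.08 + 31.998
M = 102.133 g/mol, rounded to 3 dp:

102.133 g/mol


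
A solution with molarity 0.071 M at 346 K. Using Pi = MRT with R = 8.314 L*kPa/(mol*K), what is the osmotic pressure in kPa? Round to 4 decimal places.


Osmotic pressure (van't Hoff): Pi = M*R*T.
RT = 8.314 * 346 = 2876.644
Pi = 0.071 * 2876.644
Pi = 204.241724 kPa, rounded to 4 dp:

204.2417 kPa


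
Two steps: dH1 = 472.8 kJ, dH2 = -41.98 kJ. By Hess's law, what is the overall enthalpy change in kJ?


Hess's law: enthalpy is a state function, so add the step enthalpies.
dH_total = dH1 + dH2 = 472.8 + (-41.98)
dH_total = 430.82 kJ:

430.82 kJ


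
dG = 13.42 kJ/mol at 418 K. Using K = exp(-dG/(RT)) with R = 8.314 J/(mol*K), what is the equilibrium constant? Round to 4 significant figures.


dG is in kJ/mol; multiply by 1000 to match R in J/(mol*K).
RT = 8.314 * 418 = 3475.252 J/mol
exponent = -dG*1000 / (RT) = -(13.42*1000) / 3475.252 = -3.86159047
K = exp(-3.86159047)
K = 0.021034518, rounded to 4 significant figures:

0.02103


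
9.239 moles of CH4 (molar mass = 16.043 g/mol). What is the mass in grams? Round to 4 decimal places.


mass = n * M
mass = 9.239 * 16.043
mass = 148.221277 g, rounded to 4 dp:

148.2213 g


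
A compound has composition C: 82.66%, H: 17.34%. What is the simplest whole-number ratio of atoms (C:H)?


Assume 100 g of compound, divide each mass% by atomic mass to get moles, then normalize by the smallest to get a raw atom ratio.
Moles per 100 g: C: 82.66/12.011 = 6.882, H: 17.34/1.008 = 17.2024
Raw ratio (divide by min = 6.882): C: 1.0, H: 2.5
Multiply by 2 to clear fractions: C: 2.0 ~= 2, H: 4.999 ~= 5
Reduce by GCD to get the simplest whole-number ratio:

2:5


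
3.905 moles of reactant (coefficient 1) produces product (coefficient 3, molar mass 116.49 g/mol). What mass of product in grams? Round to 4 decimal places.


Use the coefficient ratio to convert reactant moles to product moles, then multiply by the product's molar mass.
moles_P = moles_R * (coeff_P / coeff_R) = 3.905 * (3/1) = 11.715
mass_P = moles_P * M_P = 11.715 * 116.49
mass_P = 1364.68035 g, rounded to 4 dp:

1364.6804 g


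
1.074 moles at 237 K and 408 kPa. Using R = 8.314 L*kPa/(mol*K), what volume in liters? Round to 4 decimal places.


PV = nRT, solve for V = nRT / P.
nRT = 1.074 * 8.314 * 237 = 2116.2289
V = 2116.2289 / 408
V = 5.18683554 L, rounded to 4 dp:

5.1868 L


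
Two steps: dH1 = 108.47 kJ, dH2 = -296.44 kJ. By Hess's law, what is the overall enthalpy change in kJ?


Hess's law: enthalpy is a state function, so add the step enthalpies.
dH_total = dH1 + dH2 = 108.47 + (-296.44)
dH_total = -187.97 kJ:

-187.97 kJ


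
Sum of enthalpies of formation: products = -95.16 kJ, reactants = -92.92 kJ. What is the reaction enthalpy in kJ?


dH_rxn = sum(dH_f products) - sum(dH_f reactants)
dH_rxn = -95.16 - (-92.92)
dH_rxn = -2.24 kJ:

-2.24 kJ


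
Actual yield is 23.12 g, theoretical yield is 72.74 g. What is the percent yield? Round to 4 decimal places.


% yield = 100 * actual / theoretical
% yield = 100 * 23.12 / 72.74
% yield = 31.78443772 %, rounded to 4 dp:

31.7844 %


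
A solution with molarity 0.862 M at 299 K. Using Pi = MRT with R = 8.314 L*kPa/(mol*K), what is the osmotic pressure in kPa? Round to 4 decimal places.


Osmotic pressure (van't Hoff): Pi = M*R*T.
RT = 8.314 * 299 = 2485.886
Pi = 0.862 * 2485.886
Pi = 2142.833732 kPa, rounded to 4 dp:

2142.8337 kPa


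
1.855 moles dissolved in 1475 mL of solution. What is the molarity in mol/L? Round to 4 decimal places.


Convert volume to liters: V_L = V_mL / 1000.
V_L = 1475 / 1000 = 1.475 L
M = n / V_L = 1.855 / 1.475
M = 1.25762712 mol/L, rounded to 4 dp:

1.2576 mol/L


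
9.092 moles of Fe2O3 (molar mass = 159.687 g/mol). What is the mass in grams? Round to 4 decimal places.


mass = n * M
mass = 9.092 * 159.687
mass = 1451.874204 g, rounded to 4 dp:

1451.8742 g


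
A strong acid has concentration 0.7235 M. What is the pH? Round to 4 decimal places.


A strong acid dissociates completely, so [H+] equals the given concentration.
pH = -log10([H+]) = -log10(0.7235)
pH = 0.14056146, rounded to 4 dp:

0.1406


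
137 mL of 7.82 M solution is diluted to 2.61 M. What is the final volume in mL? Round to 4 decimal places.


Dilution: M1*V1 = M2*V2, solve for V2.
V2 = M1*V1 / M2
V2 = 7.82 * 137 / 2.61
V2 = 1071.34 / 2.61
V2 = 410.47509579 mL, rounded to 4 dp:

410.4751 mL


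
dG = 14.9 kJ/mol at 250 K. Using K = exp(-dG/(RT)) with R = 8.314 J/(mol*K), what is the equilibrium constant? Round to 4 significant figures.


dG is in kJ/mol; multiply by 1000 to match R in J/(mol*K).
RT = 8.314 * 250 = 2078.5 J/mol
exponent = -dG*1000 / (RT) = -(14.9*1000) / 2078.5 = -7.16863122
K = exp(-7.16863122)
K = 0.00077037649, rounded to 4 significant figures:

0.0007704


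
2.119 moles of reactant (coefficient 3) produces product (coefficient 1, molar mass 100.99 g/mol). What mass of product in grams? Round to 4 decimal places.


Use the coefficient ratio to convert reactant moles to product moles, then multiply by the product's molar mass.
moles_P = moles_R * (coeff_P / coeff_R) = 2.119 * (1/3) = 0.706333
mass_P = moles_P * M_P = 0.706333 * 100.99
mass_P = 71.33256967 g, rounded to 4 dp:

71.3326 g


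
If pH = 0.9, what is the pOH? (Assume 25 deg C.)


At 25 deg C, pH + pOH = 14.
pOH = 14 - pH = 14 - 0.9
pOH = 13.1:

13.10


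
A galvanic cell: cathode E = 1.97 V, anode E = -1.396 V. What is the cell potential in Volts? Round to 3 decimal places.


Standard cell potential: E_cell = E_cathode - E_anode.
E_cell = 1.97 - (-1.396)
E_cell = 3.366 V, rounded to 3 dp:

3.366 V


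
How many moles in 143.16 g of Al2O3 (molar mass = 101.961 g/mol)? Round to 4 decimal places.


n = mass / M
n = 143.16 / 101.961
n = 1.40406626 mol, rounded to 4 dp:

1.4041 mol


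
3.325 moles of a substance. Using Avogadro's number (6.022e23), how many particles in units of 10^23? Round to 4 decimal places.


N = n * NA, then divide by 1e23 for the requested units.
N / 1e23 = n * 6.022
N / 1e23 = 3.325 * 6.022
N / 1e23 = 20.02315, rounded to 4 dp:

20.0232


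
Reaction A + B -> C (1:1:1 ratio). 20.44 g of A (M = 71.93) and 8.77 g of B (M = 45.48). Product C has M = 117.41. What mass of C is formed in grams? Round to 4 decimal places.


Find moles of each reactant; the smaller value is the limiting reagent in a 1:1:1 reaction, so moles_C equals moles of the limiter.
n_A = mass_A / M_A = 20.44 / 71.93 = 0.284165 mol
n_B = mass_B / M_B = 8.77 / 45.48 = 0.192832 mol
Limiting reagent: B (smaller), n_limiting = 0.192832 mol
mass_C = n_limiting * M_C = 0.192832 * 117.41
mass_C = 22.64040512 g, rounded to 4 dp:

22.6404 g


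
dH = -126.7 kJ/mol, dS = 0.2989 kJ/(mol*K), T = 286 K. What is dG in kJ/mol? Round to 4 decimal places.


Gibbs: dG = dH - T*dS (consistent units, dS already in kJ/(mol*K)).
T*dS = 286 * 0.2989 = 85.4854
dG = -126.7 - (85.4854)
dG = -212.1854 kJ/mol, rounded to 4 dp:

-212.1854 kJ/mol


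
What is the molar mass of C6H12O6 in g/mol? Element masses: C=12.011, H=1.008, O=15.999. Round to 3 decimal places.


M = sum(count * atomic_mass) over atoms.
M = 6*12.011 + 12*1.008 + 6*15.999
M = 72.066 + 12.096 + 95.994
M = 180.156 g/mol, rounded to 3 dp:

180.156 g/mol


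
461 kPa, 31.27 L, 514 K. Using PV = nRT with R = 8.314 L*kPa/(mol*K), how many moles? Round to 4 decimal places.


PV = nRT, solve for n = PV / (RT).
PV = 461 * 31.27 = 14415.47
RT = 8.314 * 514 = 4273.396
n = 14415.47 / 4273.396
n = 3.37330545 mol, rounded to 4 dp:

3.3733 mol


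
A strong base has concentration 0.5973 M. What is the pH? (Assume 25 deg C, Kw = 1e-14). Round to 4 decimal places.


A strong base dissociates completely, so [OH-] equals the given concentration.
pOH = -log10([OH-]) = -log10(0.5973) = 0.223807
pH = 14 - pOH = 14 - 0.223807
pH = 13.776193, rounded to 4 dp:

13.7762


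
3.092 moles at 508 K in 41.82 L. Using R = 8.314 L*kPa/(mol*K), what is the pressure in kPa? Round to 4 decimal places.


PV = nRT, solve for P = nRT / V.
nRT = 3.092 * 8.314 * 508 = 13059.0991
P = 13059.0991 / 41.82
P = 312.26922764 kPa, rounded to 4 dp:

312.2692 kPa


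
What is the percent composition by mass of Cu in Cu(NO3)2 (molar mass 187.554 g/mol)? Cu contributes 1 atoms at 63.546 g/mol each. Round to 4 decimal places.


pct = 100 * (n_elem * M_elem) / M_total
mass_contribution = 1 * 63.546 = 63.546 g/mol
pct = 100 * 63.546 / 187.554
pct = 33.88144214 %, rounded to 4 dp:

33.8814 %


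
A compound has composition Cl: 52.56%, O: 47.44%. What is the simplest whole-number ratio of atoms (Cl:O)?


Assume 100 g of compound, divide each mass% by atomic mass to get moles, then normalize by the smallest to get a raw atom ratio.
Moles per 100 g: Cl: 52.56/35.453 = 1.4825, O: 47.44/15.999 = 2.9652
Raw ratio (divide by min = 1.4825): Cl: 1.0, O: 2.0
Multiply by 1 to clear fractions: Cl: 1.0 ~= 1, O: 2.0 ~= 2
Reduce by GCD to get the simplest whole-number ratio:

1:2


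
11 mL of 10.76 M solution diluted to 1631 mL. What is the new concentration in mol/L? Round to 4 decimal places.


Dilution: M1*V1 = M2*V2, solve for M2.
M2 = M1*V1 / V2
M2 = 10.76 * 11 / 1631
M2 = 118.36 / 1631
M2 = 0.07256898 mol/L, rounded to 4 dp:

0.0726 mol/L


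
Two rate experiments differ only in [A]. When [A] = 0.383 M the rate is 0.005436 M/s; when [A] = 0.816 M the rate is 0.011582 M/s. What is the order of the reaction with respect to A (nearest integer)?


Rate is proportional to [A]^n, so rate2/rate1 = ([A]2/[A]1)^n. Take logs to solve for n.
rate2/rate1 = 0.011582 / 0.005436 = 2.1306
[A]2/[A]1 = 0.816 / 0.383 = 2.1305
n = ln(2.1306) / ln(2.1305) = 1.0
Nearest integer order:

1


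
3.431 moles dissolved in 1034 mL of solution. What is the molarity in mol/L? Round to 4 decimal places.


Convert volume to liters: V_L = V_mL / 1000.
V_L = 1034 / 1000 = 1.034 L
M = n / V_L = 3.431 / 1.034
M = 3.31818182 mol/L, rounded to 4 dp:

3.3182 mol/L


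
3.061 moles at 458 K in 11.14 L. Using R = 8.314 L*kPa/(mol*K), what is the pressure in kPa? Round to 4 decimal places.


PV = nRT, solve for P = nRT / V.
nRT = 3.061 * 8.314 * 458 = 11655.7125
P = 11655.7125 / 11.14
P = 1046.29376122 kPa, rounded to 4 dp:

1046.2938 kPa


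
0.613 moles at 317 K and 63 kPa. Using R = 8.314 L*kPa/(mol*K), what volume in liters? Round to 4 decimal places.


PV = nRT, solve for V = nRT / P.
nRT = 0.613 * 8.314 * 317 = 1615.5848
V = 1615.5848 / 63
V = 25.64420317 L, rounded to 4 dp:

25.6442 L


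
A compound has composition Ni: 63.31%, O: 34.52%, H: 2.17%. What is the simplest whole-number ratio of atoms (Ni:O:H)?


Assume 100 g of compound, divide each mass% by atomic mass to get moles, then normalize by the smallest to get a raw atom ratio.
Moles per 100 g: Ni: 63.31/58.693 = 1.0787, O: 34.52/15.999 = 2.1576, H: 2.17/1.008 = 2.1528
Raw ratio (divide by min = 1.0787): Ni: 1.0, O: 2.0, H: 1.996
Multiply by 1 to clear fractions: Ni: 1.0 ~= 1, O: 2.0 ~= 2, H: 1.996 ~= 2
Reduce by GCD to get the simplest whole-number ratio:

1:2:2


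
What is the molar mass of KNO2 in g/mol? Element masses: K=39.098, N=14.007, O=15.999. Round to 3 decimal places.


M = sum(count * atomic_mass) over atoms.
M = 1*39.098 + 1*14.007 + 2*15.999
M = 39.098 + 14.007 + 31.998
M = 85.103 g/mol, rounded to 3 dp:

85.103 g/mol


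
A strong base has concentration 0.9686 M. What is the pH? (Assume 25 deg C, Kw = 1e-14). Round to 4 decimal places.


A strong base dissociates completely, so [OH-] equals the given concentration.
pOH = -log10([OH-]) = -log10(0.9686) = 0.013856
pH = 14 - pOH = 14 - 0.013856
pH = 13.986144, rounded to 4 dp:

13.9861


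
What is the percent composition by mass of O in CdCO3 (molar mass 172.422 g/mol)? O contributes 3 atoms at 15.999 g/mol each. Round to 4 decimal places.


pct = 100 * (n_elem * M_elem) / M_total
mass_contribution = 3 * 15.999 = 47.997 g/mol
pct = 100 * 47.997 / 172.422
pct = 27.83693496 %, rounded to 4 dp:

27.8369 %


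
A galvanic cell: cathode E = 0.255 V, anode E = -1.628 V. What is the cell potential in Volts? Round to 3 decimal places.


Standard cell potential: E_cell = E_cathode - E_anode.
E_cell = 0.255 - (-1.628)
E_cell = 1.883 V, rounded to 3 dp:

1.883 V


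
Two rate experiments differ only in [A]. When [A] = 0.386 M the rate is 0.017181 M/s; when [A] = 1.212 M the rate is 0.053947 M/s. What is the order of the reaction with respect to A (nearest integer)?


Rate is proportional to [A]^n, so rate2/rate1 = ([A]2/[A]1)^n. Take logs to solve for n.
rate2/rate1 = 0.053947 / 0.017181 = 3.1399
[A]2/[A]1 = 1.212 / 0.386 = 3.1399
n = ln(3.1399) / ln(3.1399) = 1.0
Nearest integer order:

1


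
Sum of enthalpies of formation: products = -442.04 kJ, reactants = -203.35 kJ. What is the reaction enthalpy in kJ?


dH_rxn = sum(dH_f products) - sum(dH_f reactants)
dH_rxn = -442.04 - (-203.35)
dH_rxn = -238.69 kJ:

-238.69 kJ


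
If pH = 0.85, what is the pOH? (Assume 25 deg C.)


At 25 deg C, pH + pOH = 14.
pOH = 14 - pH = 14 - 0.85
pOH = 13.15:

13.15


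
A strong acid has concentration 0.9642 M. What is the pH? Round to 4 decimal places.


A strong acid dissociates completely, so [H+] equals the given concentration.
pH = -log10([H+]) = -log10(0.9642)
pH = 0.01583287, rounded to 4 dp:

0.0158


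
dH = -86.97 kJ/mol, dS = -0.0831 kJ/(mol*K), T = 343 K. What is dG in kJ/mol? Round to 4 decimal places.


Gibbs: dG = dH - T*dS (consistent units, dS already in kJ/(mol*K)).
T*dS = 343 * -0.0831 = -28.5033
dG = -86.97 - (-28.5033)
dG = -58.4667 kJ/mol, rounded to 4 dp:

-58.4667 kJ/mol


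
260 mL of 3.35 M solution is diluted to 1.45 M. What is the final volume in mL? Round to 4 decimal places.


Dilution: M1*V1 = M2*V2, solve for V2.
V2 = M1*V1 / M2
V2 = 3.35 * 260 / 1.45
V2 = 871.0 / 1.45
V2 = 600.68965517 mL, rounded to 4 dp:

600.6897 mL


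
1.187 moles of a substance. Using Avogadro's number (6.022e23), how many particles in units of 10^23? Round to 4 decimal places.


N = n * NA, then divide by 1e23 for the requested units.
N / 1e23 = n * 6.022
N / 1e23 = 1.187 * 6.022
N / 1e23 = 7.148114, rounded to 4 dp:

7.1481


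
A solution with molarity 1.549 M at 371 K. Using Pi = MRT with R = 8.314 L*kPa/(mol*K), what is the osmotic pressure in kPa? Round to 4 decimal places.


Osmotic pressure (van't Hoff): Pi = M*R*T.
RT = 8.314 * 371 = 3084.494
Pi = 1.549 * 3084.494
Pi = 4777.881206 kPa, rounded to 4 dp:

4777.8812 kPa


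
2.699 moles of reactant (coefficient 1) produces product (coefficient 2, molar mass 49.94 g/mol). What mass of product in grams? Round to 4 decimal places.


Use the coefficient ratio to convert reactant moles to product moles, then multiply by the product's molar mass.
moles_P = moles_R * (coeff_P / coeff_R) = 2.699 * (2/1) = 5.398
mass_P = moles_P * M_P = 5.398 * 49.94
mass_P = 269.57612 g, rounded to 4 dp:

269.5761 g


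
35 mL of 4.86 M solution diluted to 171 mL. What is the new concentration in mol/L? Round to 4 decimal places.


Dilution: M1*V1 = M2*V2, solve for M2.
M2 = M1*V1 / V2
M2 = 4.86 * 35 / 171
M2 = 170.1 / 171
M2 = 0.99473684 mol/L, rounded to 4 dp:

0.9947 mol/L


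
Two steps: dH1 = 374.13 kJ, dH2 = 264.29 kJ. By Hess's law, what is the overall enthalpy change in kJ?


Hess's law: enthalpy is a state function, so add the step enthalpies.
dH_total = dH1 + dH2 = 374.13 + (264.29)
dH_total = 638.42 kJ:

638.42 kJ


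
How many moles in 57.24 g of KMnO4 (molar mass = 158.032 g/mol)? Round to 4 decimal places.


n = mass / M
n = 57.24 / 158.032
n = 0.36220512 mol, rounded to 4 dp:

0.3622 mol


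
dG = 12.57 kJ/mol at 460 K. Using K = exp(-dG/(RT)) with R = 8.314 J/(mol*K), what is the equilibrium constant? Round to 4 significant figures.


dG is in kJ/mol; multiply by 1000 to match R in J/(mol*K).
RT = 8.314 * 460 = 3824.44 J/mol
exponent = -dG*1000 / (RT) = -(12.57*1000) / 3824.44 = -3.28675571
K = exp(-3.28675571)
K = 0.037374908, rounded to 4 significant figures:

0.03737


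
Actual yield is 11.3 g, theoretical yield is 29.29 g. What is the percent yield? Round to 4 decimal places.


% yield = 100 * actual / theoretical
% yield = 100 * 11.3 / 29.29
% yield = 38.57972004 %, rounded to 4 dp:

38.5797 %


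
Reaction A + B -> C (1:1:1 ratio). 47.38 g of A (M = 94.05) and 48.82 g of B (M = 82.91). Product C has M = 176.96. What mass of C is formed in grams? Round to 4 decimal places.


Find moles of each reactant; the smaller value is the limiting reagent in a 1:1:1 reaction, so moles_C equals moles of the limiter.
n_A = mass_A / M_A = 47.38 / 94.05 = 0.503775 mol
n_B = mass_B / M_B = 48.82 / 82.91 = 0.588831 mol
Limiting reagent: A (smaller), n_limiting = 0.503775 mol
mass_C = n_limiting * M_C = 0.503775 * 176.96
mass_C = 89.148024 g, rounded to 4 dp:

89.1480 g


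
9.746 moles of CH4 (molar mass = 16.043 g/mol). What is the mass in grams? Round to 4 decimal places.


mass = n * M
mass = 9.746 * 16.043
mass = 156.355078 g, rounded to 4 dp:

156.3551 g


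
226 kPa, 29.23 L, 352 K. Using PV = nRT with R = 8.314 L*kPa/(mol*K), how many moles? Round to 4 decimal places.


PV = nRT, solve for n = PV / (RT).
PV = 226 * 29.23 = 6605.98
RT = 8.314 * 352 = 2926.528
n = 6605.98 / 2926.528
n = 2.25727552 mol, rounded to 4 dp:

2.2573 mol


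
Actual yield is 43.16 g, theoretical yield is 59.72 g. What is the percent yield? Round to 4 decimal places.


% yield = 100 * actual / theoretical
% yield = 100 * 43.16 / 59.72
% yield = 72.27059612 %, rounded to 4 dp:

72.2706 %


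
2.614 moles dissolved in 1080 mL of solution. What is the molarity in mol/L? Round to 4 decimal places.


Convert volume to liters: V_L = V_mL / 1000.
V_L = 1080 / 1000 = 1.08 L
M = n / V_L = 2.614 / 1.08
M = 2.42037037 mol/L, rounded to 4 dp:

2.4204 mol/L


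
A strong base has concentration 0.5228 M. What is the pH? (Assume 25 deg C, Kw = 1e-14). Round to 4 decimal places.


A strong base dissociates completely, so [OH-] equals the given concentration.
pOH = -log10([OH-]) = -log10(0.5228) = 0.281664
pH = 14 - pOH = 14 - 0.281664
pH = 13.718336, rounded to 4 dp:

13.7183


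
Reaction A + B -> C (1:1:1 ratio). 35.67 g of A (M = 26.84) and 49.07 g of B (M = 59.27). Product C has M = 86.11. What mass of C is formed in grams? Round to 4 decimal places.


Find moles of each reactant; the smaller value is the limiting reagent in a 1:1:1 reaction, so moles_C equals moles of the limiter.
n_A = mass_A / M_A = 35.67 / 26.84 = 1.328987 mol
n_B = mass_B / M_B = 49.07 / 59.27 = 0.827906 mol
Limiting reagent: B (smaller), n_limiting = 0.827906 mol
mass_C = n_limiting * M_C = 0.827906 * 86.11
mass_C = 71.29098566 g, rounded to 4 dp:

71.2910 g


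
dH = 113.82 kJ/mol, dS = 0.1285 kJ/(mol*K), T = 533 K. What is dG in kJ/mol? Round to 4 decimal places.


Gibbs: dG = dH - T*dS (consistent units, dS already in kJ/(mol*K)).
T*dS = 533 * 0.1285 = 68.4905
dG = 113.82 - (68.4905)
dG = 45.3295 kJ/mol, rounded to 4 dp:

45.3295 kJ/mol


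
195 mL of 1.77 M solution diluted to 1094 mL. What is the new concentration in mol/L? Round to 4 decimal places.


Dilution: M1*V1 = M2*V2, solve for M2.
M2 = M1*V1 / V2
M2 = 1.77 * 195 / 1094
M2 = 345.15 / 1094
M2 = 0.3154936 mol/L, rounded to 4 dp:

0.3155 mol/L


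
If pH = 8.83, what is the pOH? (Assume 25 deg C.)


At 25 deg C, pH + pOH = 14.
pOH = 14 - pH = 14 - 8.83
pOH = 5.17:

5.17


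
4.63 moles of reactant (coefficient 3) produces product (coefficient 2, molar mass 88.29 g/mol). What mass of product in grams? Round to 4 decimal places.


Use the coefficient ratio to convert reactant moles to product moles, then multiply by the product's molar mass.
moles_P = moles_R * (coeff_P / coeff_R) = 4.63 * (2/3) = 3.086667
mass_P = moles_P * M_P = 3.086667 * 88.29
mass_P = 272.52182943 g, rounded to 4 dp:

272.5218 g


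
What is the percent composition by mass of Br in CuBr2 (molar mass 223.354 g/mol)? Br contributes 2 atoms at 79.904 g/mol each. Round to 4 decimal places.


pct = 100 * (n_elem * M_elem) / M_total
mass_contribution = 2 * 79.904 = 159.808 g/mol
pct = 100 * 159.808 / 223.354
pct = 71.54919992 %, rounded to 4 dp:

71.5492 %


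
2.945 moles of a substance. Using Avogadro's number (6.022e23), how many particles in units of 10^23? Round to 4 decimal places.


N = n * NA, then divide by 1e23 for the requested units.
N / 1e23 = n * 6.022
N / 1e23 = 2.945 * 6.022
N / 1e23 = 17.73479, rounded to 4 dp:

17.7348


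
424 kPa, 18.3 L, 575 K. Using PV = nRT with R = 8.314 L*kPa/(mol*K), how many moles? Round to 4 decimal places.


PV = nRT, solve for n = PV / (RT).
PV = 424 * 18.3 = 7759.2
RT = 8.314 * 575 = 4780.55
n = 7759.2 / 4780.55
n = 1.62307684 mol, rounded to 4 dp:

1.6231 mol


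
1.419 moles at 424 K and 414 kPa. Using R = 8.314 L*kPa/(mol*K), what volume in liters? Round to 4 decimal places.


PV = nRT, solve for V = nRT / P.
nRT = 1.419 * 8.314 * 424 = 5002.168
V = 5002.168 / 414
V = 12.0825314 L, rounded to 4 dp:

12.0825 L


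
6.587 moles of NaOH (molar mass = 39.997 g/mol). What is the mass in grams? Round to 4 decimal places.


mass = n * M
mass = 6.587 * 39.997
mass = 263.460239 g, rounded to 4 dp:

263.4602 g


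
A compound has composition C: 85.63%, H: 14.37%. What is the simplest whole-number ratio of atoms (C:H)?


Assume 100 g of compound, divide each mass% by atomic mass to get moles, then normalize by the smallest to get a raw atom ratio.
Moles per 100 g: C: 85.63/12.011 = 7.1293, H: 14.37/1.008 = 14.256
Raw ratio (divide by min = 7.1293): C: 1.0, H: 2.0
Multiply by 1 to clear fractions: C: 1.0 ~= 1, H: 2.0 ~= 2
Reduce by GCD to get the simplest whole-number ratio:

1:2


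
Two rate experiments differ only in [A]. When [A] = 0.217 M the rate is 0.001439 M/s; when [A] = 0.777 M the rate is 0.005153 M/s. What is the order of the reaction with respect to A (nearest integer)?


Rate is proportional to [A]^n, so rate2/rate1 = ([A]2/[A]1)^n. Take logs to solve for n.
rate2/rate1 = 0.005153 / 0.001439 = 3.581
[A]2/[A]1 = 0.777 / 0.217 = 3.5806
n = ln(3.581) / ln(3.5806) = 1.0
Nearest integer order:

1


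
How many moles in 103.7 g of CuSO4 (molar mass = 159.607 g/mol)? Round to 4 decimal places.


n = mass / M
n = 103.7 / 159.607
n = 0.64972088 mol, rounded to 4 dp:

0.6497 mol


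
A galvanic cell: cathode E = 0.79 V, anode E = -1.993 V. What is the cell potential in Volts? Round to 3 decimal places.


Standard cell potential: E_cell = E_cathode - E_anode.
E_cell = 0.79 - (-1.993)
E_cell = 2.783 V, rounded to 3 dp:

2.783 V


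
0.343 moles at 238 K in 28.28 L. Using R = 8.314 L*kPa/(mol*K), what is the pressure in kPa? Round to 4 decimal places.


PV = nRT, solve for P = nRT / V.
nRT = 0.343 * 8.314 * 238 = 678.7051
P = 678.7051 / 28.28
P = 23.99947313 kPa, rounded to 4 dp:

23.9995 kPa


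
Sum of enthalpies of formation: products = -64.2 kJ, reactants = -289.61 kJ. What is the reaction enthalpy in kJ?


dH_rxn = sum(dH_f products) - sum(dH_f reactants)
dH_rxn = -64.2 - (-289.61)
dH_rxn = 225.41 kJ:

225.41 kJ


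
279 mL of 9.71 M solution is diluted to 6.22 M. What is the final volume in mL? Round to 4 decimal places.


Dilution: M1*V1 = M2*V2, solve for V2.
V2 = M1*V1 / M2
V2 = 9.71 * 279 / 6.22
V2 = 2709.09 / 6.22
V2 = 435.54501608 mL, rounded to 4 dp:

435.5450 mL


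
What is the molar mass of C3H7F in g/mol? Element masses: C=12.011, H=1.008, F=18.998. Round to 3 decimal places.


M = sum(count * atomic_mass) over atoms.
M = 3*12.011 + 7*1.008 + 1*18.998
M = 36.033 + 7.056 + 18.998
M = 62.087 g/mol, rounded to 3 dp:

62.087 g/mol


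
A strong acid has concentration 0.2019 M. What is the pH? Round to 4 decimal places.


A strong acid dissociates completely, so [H+] equals the given concentration.
pH = -log10([H+]) = -log10(0.2019)
pH = 0.69486368, rounded to 4 dp:

0.6949


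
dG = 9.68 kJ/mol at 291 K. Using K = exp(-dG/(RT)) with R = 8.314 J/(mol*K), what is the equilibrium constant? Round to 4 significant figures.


dG is in kJ/mol; multiply by 1000 to match R in J/(mol*K).
RT = 8.314 * 291 = 2419.374 J/mol
exponent = -dG*1000 / (RT) = -(9.68*1000) / 2419.374 = -4.00103498
K = exp(-4.00103498)
K = 0.018296692, rounded to 4 significant figures:

0.01830


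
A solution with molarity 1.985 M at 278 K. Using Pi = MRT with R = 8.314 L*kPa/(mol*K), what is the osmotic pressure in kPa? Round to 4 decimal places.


Osmotic pressure (van't Hoff): Pi = M*R*T.
RT = 8.314 * 278 = 2311.292
Pi = 1.985 * 2311.292
Pi = 4587.91462 kPa, rounded to 4 dp:

4587.9146 kPa


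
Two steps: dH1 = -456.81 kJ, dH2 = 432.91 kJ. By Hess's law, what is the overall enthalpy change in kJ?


Hess's law: enthalpy is a state function, so add the step enthalpies.
dH_total = dH1 + dH2 = -456.81 + (432.91)
dH_total = -23.9 kJ:

-23.90 kJ


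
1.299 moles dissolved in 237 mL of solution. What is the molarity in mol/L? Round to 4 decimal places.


Convert volume to liters: V_L = V_mL / 1000.
V_L = 237 / 1000 = 0.237 L
M = n / V_L = 1.299 / 0.237
M = 5.48101266 mol/L, rounded to 4 dp:

5.4810 mol/L


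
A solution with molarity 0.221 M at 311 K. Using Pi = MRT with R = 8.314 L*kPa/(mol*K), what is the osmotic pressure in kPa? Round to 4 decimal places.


Osmotic pressure (van't Hoff): Pi = M*R*T.
RT = 8.314 * 311 = 2585.654
Pi = 0.221 * 2585.654
Pi = 571.429534 kPa, rounded to 4 dp:

571.4295 kPa


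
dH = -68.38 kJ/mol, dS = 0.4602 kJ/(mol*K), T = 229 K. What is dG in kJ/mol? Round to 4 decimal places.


Gibbs: dG = dH - T*dS (consistent units, dS already in kJ/(mol*K)).
T*dS = 229 * 0.4602 = 105.3858
dG = -68.38 - (105.3858)
dG = -173.7658 kJ/mol, rounded to 4 dp:

-173.7658 kJ/mol


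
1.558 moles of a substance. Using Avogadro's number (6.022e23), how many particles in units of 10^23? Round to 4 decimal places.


N = n * NA, then divide by 1e23 for the requested units.
N / 1e23 = n * 6.022
N / 1e23 = 1.558 * 6.022
N / 1e23 = 9.382276, rounded to 4 dp:

9.3823


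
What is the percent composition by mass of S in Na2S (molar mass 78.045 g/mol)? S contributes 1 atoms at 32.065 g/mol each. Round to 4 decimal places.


pct = 100 * (n_elem * M_elem) / M_total
mass_contribution = 1 * 32.065 = 32.065 g/mol
pct = 100 * 32.065 / 78.045
pct = 41.08527132 %, rounded to 4 dp:

41.0853 %


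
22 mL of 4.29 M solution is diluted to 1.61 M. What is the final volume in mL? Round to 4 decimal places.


Dilution: M1*V1 = M2*V2, solve for V2.
V2 = M1*V1 / M2
V2 = 4.29 * 22 / 1.61
V2 = 94.38 / 1.61
V2 = 58.62111801 mL, rounded to 4 dp:

58.6211 mL


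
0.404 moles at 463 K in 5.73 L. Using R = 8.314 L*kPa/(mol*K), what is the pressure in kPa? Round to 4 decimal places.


PV = nRT, solve for P = nRT / V.
nRT = 0.404 * 8.314 * 463 = 1555.1503
P = 1555.1503 / 5.73
P = 271.40493892 kPa, rounded to 4 dp:

271.4049 kPa


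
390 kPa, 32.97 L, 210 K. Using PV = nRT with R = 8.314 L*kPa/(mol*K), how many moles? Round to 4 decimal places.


PV = nRT, solve for n = PV / (RT).
PV = 390 * 32.97 = 12858.3
RT = 8.314 * 210 = 1745.94
n = 12858.3 / 1745.94
n = 7.36468607 mol, rounded to 4 dp:

7.3647 mol


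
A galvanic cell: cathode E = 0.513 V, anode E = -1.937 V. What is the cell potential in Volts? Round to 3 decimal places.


Standard cell potential: E_cell = E_cathode - E_anode.
E_cell = 0.513 - (-1.937)
E_cell = 2.45 V, rounded to 3 dp:

2.450 V


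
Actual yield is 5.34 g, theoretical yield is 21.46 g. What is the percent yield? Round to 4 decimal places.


% yield = 100 * actual / theoretical
% yield = 100 * 5.34 / 21.46
% yield = 24.88350419 %, rounded to 4 dp:

24.8835 %


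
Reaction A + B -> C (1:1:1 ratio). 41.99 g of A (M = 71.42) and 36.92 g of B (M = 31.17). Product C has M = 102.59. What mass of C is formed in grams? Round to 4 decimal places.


Find moles of each reactant; the smaller value is the limiting reagent in a 1:1:1 reaction, so moles_C equals moles of the limiter.
n_A = mass_A / M_A = 41.99 / 71.42 = 0.587931 mol
n_B = mass_B / M_B = 36.92 / 31.17 = 1.184472 mol
Limiting reagent: A (smaller), n_limiting = 0.587931 mol
mass_C = n_limiting * M_C = 0.587931 * 102.59
mass_C = 60.31584129 g, rounded to 4 dp:

60.3158 g


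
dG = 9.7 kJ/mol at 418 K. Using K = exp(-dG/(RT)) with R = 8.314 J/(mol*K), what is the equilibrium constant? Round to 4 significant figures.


dG is in kJ/mol; multiply by 1000 to match R in J/(mol*K).
RT = 8.314 * 418 = 3475.252 J/mol
exponent = -dG*1000 / (RT) = -(9.7*1000) / 3475.252 = -2.7911645
K = exp(-2.7911645)
K = 0.061349731, rounded to 4 significant figures:

0.06135


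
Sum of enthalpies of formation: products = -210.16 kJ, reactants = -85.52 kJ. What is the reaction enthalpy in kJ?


dH_rxn = sum(dH_f products) - sum(dH_f reactants)
dH_rxn = -210.16 - (-85.52)
dH_rxn = -124.64 kJ:

-124.64 kJ


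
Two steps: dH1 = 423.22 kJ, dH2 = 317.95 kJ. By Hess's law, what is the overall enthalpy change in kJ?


Hess's law: enthalpy is a state function, so add the step enthalpies.
dH_total = dH1 + dH2 = 423.22 + (317.95)
dH_total = 741.17 kJ:

741.17 kJ


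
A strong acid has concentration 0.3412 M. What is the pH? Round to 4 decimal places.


A strong acid dissociates completely, so [H+] equals the given concentration.
pH = -log10([H+]) = -log10(0.3412)
pH = 0.46699098, rounded to 4 dp:

0.4670


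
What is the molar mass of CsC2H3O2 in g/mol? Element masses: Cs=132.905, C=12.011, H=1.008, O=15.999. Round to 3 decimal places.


M = sum(count * atomic_mass) over atoms.
M = 1*132.905 + 2*12.011 + 3*1.008 + 2*15.999
M = 132.905 + 24.022 + 3.024 + 31.998
M = 191.949 g/mol, rounded to 3 dp:

191.949 g/mol


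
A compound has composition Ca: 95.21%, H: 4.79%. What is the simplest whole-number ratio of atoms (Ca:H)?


Assume 100 g of compound, divide each mass% by atomic mass to get moles, then normalize by the smallest to get a raw atom ratio.
Moles per 100 g: Ca: 95.21/40.078 = 2.3756, H: 4.79/1.008 = 4.752
Raw ratio (divide by min = 2.3756): Ca: 1.0, H: 2.0
Multiply by 1 to clear fractions: Ca: 1.0 ~= 1, H: 2.0 ~= 2
Reduce by GCD to get the simplest whole-number ratio:

1:2


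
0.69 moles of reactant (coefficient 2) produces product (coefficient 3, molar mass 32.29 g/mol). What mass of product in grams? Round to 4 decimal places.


Use the coefficient ratio to convert reactant moles to product moles, then multiply by the product's molar mass.
moles_P = moles_R * (coeff_P / coeff_R) = 0.69 * (3/2) = 1.035
mass_P = moles_P * M_P = 1.035 * 32.29
mass_P = 33.42015 g, rounded to 4 dp:

33.4202 g


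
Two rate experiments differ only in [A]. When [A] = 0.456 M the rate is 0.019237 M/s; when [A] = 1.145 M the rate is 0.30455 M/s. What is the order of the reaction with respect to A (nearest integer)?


Rate is proportional to [A]^n, so rate2/rate1 = ([A]2/[A]1)^n. Take logs to solve for n.
rate2/rate1 = 0.30455 / 0.019237 = 15.8315
[A]2/[A]1 = 1.145 / 0.456 = 2.511
n = ln(15.8315) / ln(2.511) = 3.0
Nearest integer order:

3


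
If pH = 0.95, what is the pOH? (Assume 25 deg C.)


At 25 deg C, pH + pOH = 14.
pOH = 14 - pH = 14 - 0.95
pOH = 13.05:

13.05


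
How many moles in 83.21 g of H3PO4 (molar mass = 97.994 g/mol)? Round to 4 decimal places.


n = mass / M
n = 83.21 / 97.994
n = 0.84913362 mol, rounded to 4 dp:

0.8491 mol


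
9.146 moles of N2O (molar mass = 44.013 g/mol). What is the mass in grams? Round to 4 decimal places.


mass = n * M
mass = 9.146 * 44.013
mass = 402.542898 g, rounded to 4 dp:

402.5429 g


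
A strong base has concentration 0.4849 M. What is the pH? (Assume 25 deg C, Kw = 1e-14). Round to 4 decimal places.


A strong base dissociates completely, so [OH-] equals the given concentration.
pOH = -log10([OH-]) = -log10(0.4849) = 0.314348
pH = 14 - pOH = 14 - 0.314348
pH = 13.685652, rounded to 4 dp:

13.6857


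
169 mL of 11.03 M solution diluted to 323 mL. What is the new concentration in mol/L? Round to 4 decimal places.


Dilution: M1*V1 = M2*V2, solve for M2.
M2 = M1*V1 / V2
M2 = 11.03 * 169 / 323
M2 = 1864.07 / 323
M2 = 5.77111455 mol/L, rounded to 4 dp:

5.7711 mol/L


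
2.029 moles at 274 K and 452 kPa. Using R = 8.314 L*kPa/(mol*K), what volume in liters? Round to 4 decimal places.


PV = nRT, solve for V = nRT / P.
nRT = 2.029 * 8.314 * 274 = 4622.135
V = 4622.135 / 452
V = 10.22596239 L, rounded to 4 dp:

10.2260 L


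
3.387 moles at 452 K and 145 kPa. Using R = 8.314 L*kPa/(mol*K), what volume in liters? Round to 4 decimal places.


PV = nRT, solve for V = nRT / P.
nRT = 3.387 * 8.314 * 452 = 12728.1021
V = 12728.1021 / 145
V = 87.78001448 L, rounded to 4 dp:

87.7800 L


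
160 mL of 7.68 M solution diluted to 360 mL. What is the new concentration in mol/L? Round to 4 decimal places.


Dilution: M1*V1 = M2*V2, solve for M2.
M2 = M1*V1 / V2
M2 = 7.68 * 160 / 360
M2 = 1228.8 / 360
M2 = 3.41333333 mol/L, rounded to 4 dp:

3.4133 mol/L


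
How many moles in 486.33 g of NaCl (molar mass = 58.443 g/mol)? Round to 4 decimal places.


n = mass / M
n = 486.33 / 58.443
n = 8.3214414 mol, rounded to 4 dp:

8.3214 mol


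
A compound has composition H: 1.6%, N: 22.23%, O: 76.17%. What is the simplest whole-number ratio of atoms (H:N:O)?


Assume 100 g of compound, divide each mass% by atomic mass to get moles, then normalize by the smallest to get a raw atom ratio.
Moles per 100 g: H: 1.6/1.008 = 1.5873, N: 22.23/14.007 = 1.5871, O: 76.17/15.999 = 4.7609
Raw ratio (divide by min = 1.5871): H: 1.0, N: 1.0, O: 3.0
Multiply by 1 to clear fractions: H: 1.0 ~= 1, N: 1.0 ~= 1, O: 3.0 ~= 3
Reduce by GCD to get the simplest whole-number ratio:

1:1:3


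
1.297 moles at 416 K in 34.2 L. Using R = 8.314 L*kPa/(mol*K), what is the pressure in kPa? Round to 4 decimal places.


PV = nRT, solve for P = nRT / V.
nRT = 1.297 * 8.314 * 416 = 4485.8353
P = 4485.8353 / 34.2
P = 131.16477485 kPa, rounded to 4 dp:

131.1648 kPa


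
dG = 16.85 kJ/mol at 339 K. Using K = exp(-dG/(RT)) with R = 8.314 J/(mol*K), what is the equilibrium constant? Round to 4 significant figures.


dG is in kJ/mol; multiply by 1000 to match R in J/(mol*K).
RT = 8.314 * 339 = 2818.446 J/mol
exponent = -dG*1000 / (RT) = -(16.85*1000) / 2818.446 = -5.97847182
K = exp(-5.97847182)
K = 0.0025326937, rounded to 4 significant figures:

0.002533


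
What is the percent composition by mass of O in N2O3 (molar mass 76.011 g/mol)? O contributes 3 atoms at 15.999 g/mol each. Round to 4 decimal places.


pct = 100 * (n_elem * M_elem) / M_total
mass_contribution = 3 * 15.999 = 47.997 g/mol
pct = 100 * 47.997 / 76.011
pct = 63.14480799 %, rounded to 4 dp:

63.1448 %


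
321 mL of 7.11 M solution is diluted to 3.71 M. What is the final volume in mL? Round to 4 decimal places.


Dilution: M1*V1 = M2*V2, solve for V2.
V2 = M1*V1 / M2
V2 = 7.11 * 321 / 3.71
V2 = 2282.31 / 3.71
V2 = 615.17789757 mL, rounded to 4 dp:

615.1779 mL


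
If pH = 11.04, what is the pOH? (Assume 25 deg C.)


At 25 deg C, pH + pOH = 14.
pOH = 14 - pH = 14 - 11.04
pOH = 2.96:

2.96


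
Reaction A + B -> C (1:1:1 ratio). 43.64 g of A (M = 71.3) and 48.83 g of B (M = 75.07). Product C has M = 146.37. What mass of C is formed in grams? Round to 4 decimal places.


Find moles of each reactant; the smaller value is the limiting reagent in a 1:1:1 reaction, so moles_C equals moles of the limiter.
n_A = mass_A / M_A = 43.64 / 71.3 = 0.612062 mol
n_B = mass_B / M_B = 48.83 / 75.07 = 0.65046 mol
Limiting reagent: A (smaller), n_limiting = 0.612062 mol
mass_C = n_limiting * M_C = 0.612062 * 146.37
mass_C = 89.58751494 g, rounded to 4 dp:

89.5875 g


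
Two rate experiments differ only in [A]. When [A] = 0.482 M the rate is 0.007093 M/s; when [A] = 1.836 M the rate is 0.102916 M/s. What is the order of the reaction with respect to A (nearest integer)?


Rate is proportional to [A]^n, so rate2/rate1 = ([A]2/[A]1)^n. Take logs to solve for n.
rate2/rate1 = 0.102916 / 0.007093 = 14.5095
[A]2/[A]1 = 1.836 / 0.482 = 3.8091
n = ln(14.5095) / ln(3.8091) = 2.0
Nearest integer order:

2


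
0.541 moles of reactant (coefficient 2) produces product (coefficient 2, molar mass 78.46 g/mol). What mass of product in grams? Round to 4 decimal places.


Use the coefficient ratio to convert reactant moles to product moles, then multiply by the product's molar mass.
moles_P = moles_R * (coeff_P / coeff_R) = 0.541 * (2/2) = 0.541
mass_P = moles_P * M_P = 0.541 * 78.46
mass_P = 42.44686 g, rounded to 4 dp:

42.4469 g


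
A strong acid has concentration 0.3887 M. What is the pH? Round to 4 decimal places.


A strong acid dissociates completely, so [H+] equals the given concentration.
pH = -log10([H+]) = -log10(0.3887)
pH = 0.41038546, rounded to 4 dp:

0.4104


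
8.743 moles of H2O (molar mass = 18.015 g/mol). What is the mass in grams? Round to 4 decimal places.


mass = n * M
mass = 8.743 * 18.015
mass = 157.505145 g, rounded to 4 dp:

157.5051 g


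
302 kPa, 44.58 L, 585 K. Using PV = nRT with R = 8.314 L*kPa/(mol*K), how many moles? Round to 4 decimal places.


PV = nRT, solve for n = PV / (RT).
PV = 302 * 44.58 = 13463.16
RT = 8.314 * 585 = 4863.69
n = 13463.16 / 4863.69
n = 2.76809583 mol, rounded to 4 dp:

2.7681 mol


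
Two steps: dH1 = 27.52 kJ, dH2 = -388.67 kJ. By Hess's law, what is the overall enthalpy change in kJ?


Hess's law: enthalpy is a state function, so add the step enthalpies.
dH_total = dH1 + dH2 = 27.52 + (-388.67)
dH_total = -361.15 kJ:

-361.15 kJ


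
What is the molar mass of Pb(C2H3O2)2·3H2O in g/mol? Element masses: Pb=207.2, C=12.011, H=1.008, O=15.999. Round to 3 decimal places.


M = sum(count * atomic_mass) over atoms.
M = 1*207.2 + 4*12.011 + 12*1.008 + 7*15.999
M = 207.2 + 48.044 + 12.096 + 111.993
M = 379.333 g/mol, rounded to 3 dp:

379.333 g/mol


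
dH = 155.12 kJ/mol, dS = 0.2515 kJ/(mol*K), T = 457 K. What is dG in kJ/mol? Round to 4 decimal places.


Gibbs: dG = dH - T*dS (consistent units, dS already in kJ/(mol*K)).
T*dS = 457 * 0.2515 = 114.9355
dG = 155.12 - (114.9355)
dG = 40.1845 kJ/mol, rounded to 4 dp:

40.1845 kJ/mol


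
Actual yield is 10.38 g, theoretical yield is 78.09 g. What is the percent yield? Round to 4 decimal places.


% yield = 100 * actual / theoretical
% yield = 100 * 10.38 / 78.09
% yield = 13.29235498 %, rounded to 4 dp:

13.2924 %


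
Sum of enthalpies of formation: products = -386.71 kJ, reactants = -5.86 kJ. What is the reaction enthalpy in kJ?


dH_rxn = sum(dH_f products) - sum(dH_f reactants)
dH_rxn = -386.71 - (-5.86)
dH_rxn = -380.85 kJ:

-380.85 kJ


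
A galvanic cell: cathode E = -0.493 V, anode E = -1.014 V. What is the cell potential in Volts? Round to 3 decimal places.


Standard cell potential: E_cell = E_cathode - E_anode.
E_cell = -0.493 - (-1.014)
E_cell = 0.521 V, rounded to 3 dp:

0.521 V


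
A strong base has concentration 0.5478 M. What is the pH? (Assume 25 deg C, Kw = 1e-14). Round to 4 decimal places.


A strong base dissociates completely, so [OH-] equals the given concentration.
pOH = -log10([OH-]) = -log10(0.5478) = 0.261378
pH = 14 - pOH = 14 - 0.261378
pH = 13.738622, rounded to 4 dp:

13.7386


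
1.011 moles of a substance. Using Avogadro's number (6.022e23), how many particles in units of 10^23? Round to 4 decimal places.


N = n * NA, then divide by 1e23 for the requested units.
N / 1e23 = n * 6.022
N / 1e23 = 1.011 * 6.022
N / 1e23 = 6.088242, rounded to 4 dp:

6.0882


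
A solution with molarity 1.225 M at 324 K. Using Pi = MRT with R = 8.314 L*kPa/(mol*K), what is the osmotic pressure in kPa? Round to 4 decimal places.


Osmotic pressure (van't Hoff): Pi = M*R*T.
RT = 8.314 * 324 = 2693.736
Pi = 1.225 * 2693.736
Pi = 3299.8266 kPa, rounded to 4 dp:

3299.8266 kPa
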